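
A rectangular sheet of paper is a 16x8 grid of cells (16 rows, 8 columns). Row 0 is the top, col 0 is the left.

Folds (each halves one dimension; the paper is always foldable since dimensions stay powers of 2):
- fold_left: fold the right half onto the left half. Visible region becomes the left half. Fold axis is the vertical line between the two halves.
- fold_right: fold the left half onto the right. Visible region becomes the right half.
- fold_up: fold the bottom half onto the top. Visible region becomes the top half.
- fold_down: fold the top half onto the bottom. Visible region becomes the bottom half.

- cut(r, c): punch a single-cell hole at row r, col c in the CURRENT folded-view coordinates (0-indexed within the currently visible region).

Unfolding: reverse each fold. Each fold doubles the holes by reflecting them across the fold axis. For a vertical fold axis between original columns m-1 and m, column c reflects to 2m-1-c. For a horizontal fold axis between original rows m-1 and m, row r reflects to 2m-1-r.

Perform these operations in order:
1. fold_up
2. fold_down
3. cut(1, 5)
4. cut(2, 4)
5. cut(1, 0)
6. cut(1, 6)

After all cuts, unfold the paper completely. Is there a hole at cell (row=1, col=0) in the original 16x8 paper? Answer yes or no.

Op 1 fold_up: fold axis h@8; visible region now rows[0,8) x cols[0,8) = 8x8
Op 2 fold_down: fold axis h@4; visible region now rows[4,8) x cols[0,8) = 4x8
Op 3 cut(1, 5): punch at orig (5,5); cuts so far [(5, 5)]; region rows[4,8) x cols[0,8) = 4x8
Op 4 cut(2, 4): punch at orig (6,4); cuts so far [(5, 5), (6, 4)]; region rows[4,8) x cols[0,8) = 4x8
Op 5 cut(1, 0): punch at orig (5,0); cuts so far [(5, 0), (5, 5), (6, 4)]; region rows[4,8) x cols[0,8) = 4x8
Op 6 cut(1, 6): punch at orig (5,6); cuts so far [(5, 0), (5, 5), (5, 6), (6, 4)]; region rows[4,8) x cols[0,8) = 4x8
Unfold 1 (reflect across h@4): 8 holes -> [(1, 4), (2, 0), (2, 5), (2, 6), (5, 0), (5, 5), (5, 6), (6, 4)]
Unfold 2 (reflect across h@8): 16 holes -> [(1, 4), (2, 0), (2, 5), (2, 6), (5, 0), (5, 5), (5, 6), (6, 4), (9, 4), (10, 0), (10, 5), (10, 6), (13, 0), (13, 5), (13, 6), (14, 4)]
Holes: [(1, 4), (2, 0), (2, 5), (2, 6), (5, 0), (5, 5), (5, 6), (6, 4), (9, 4), (10, 0), (10, 5), (10, 6), (13, 0), (13, 5), (13, 6), (14, 4)]

Answer: no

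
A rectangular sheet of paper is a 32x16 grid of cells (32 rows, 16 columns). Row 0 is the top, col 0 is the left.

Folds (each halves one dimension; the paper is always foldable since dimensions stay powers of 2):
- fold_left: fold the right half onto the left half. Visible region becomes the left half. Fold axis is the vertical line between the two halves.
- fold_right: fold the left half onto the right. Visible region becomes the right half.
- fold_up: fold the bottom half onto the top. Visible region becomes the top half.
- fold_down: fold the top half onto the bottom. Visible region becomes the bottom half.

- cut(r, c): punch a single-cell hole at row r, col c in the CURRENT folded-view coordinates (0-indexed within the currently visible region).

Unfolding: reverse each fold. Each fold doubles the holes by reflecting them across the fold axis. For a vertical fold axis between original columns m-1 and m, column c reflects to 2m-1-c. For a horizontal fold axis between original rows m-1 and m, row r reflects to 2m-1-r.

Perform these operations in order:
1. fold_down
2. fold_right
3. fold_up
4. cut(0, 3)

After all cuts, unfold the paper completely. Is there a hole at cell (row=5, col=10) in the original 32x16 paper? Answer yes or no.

Op 1 fold_down: fold axis h@16; visible region now rows[16,32) x cols[0,16) = 16x16
Op 2 fold_right: fold axis v@8; visible region now rows[16,32) x cols[8,16) = 16x8
Op 3 fold_up: fold axis h@24; visible region now rows[16,24) x cols[8,16) = 8x8
Op 4 cut(0, 3): punch at orig (16,11); cuts so far [(16, 11)]; region rows[16,24) x cols[8,16) = 8x8
Unfold 1 (reflect across h@24): 2 holes -> [(16, 11), (31, 11)]
Unfold 2 (reflect across v@8): 4 holes -> [(16, 4), (16, 11), (31, 4), (31, 11)]
Unfold 3 (reflect across h@16): 8 holes -> [(0, 4), (0, 11), (15, 4), (15, 11), (16, 4), (16, 11), (31, 4), (31, 11)]
Holes: [(0, 4), (0, 11), (15, 4), (15, 11), (16, 4), (16, 11), (31, 4), (31, 11)]

Answer: no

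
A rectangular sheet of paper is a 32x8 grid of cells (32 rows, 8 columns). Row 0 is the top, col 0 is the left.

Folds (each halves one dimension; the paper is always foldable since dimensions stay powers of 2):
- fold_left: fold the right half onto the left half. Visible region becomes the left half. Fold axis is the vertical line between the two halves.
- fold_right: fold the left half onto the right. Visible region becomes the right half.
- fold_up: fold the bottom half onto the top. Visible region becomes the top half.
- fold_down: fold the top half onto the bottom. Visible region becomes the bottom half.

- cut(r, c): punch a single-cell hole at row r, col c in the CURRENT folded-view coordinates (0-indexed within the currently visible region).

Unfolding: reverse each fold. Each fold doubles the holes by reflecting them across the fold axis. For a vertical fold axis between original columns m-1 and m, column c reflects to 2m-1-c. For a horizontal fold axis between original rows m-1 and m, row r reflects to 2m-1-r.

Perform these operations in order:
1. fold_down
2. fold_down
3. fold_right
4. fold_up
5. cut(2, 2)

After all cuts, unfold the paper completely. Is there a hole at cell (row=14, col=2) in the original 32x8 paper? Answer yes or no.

Op 1 fold_down: fold axis h@16; visible region now rows[16,32) x cols[0,8) = 16x8
Op 2 fold_down: fold axis h@24; visible region now rows[24,32) x cols[0,8) = 8x8
Op 3 fold_right: fold axis v@4; visible region now rows[24,32) x cols[4,8) = 8x4
Op 4 fold_up: fold axis h@28; visible region now rows[24,28) x cols[4,8) = 4x4
Op 5 cut(2, 2): punch at orig (26,6); cuts so far [(26, 6)]; region rows[24,28) x cols[4,8) = 4x4
Unfold 1 (reflect across h@28): 2 holes -> [(26, 6), (29, 6)]
Unfold 2 (reflect across v@4): 4 holes -> [(26, 1), (26, 6), (29, 1), (29, 6)]
Unfold 3 (reflect across h@24): 8 holes -> [(18, 1), (18, 6), (21, 1), (21, 6), (26, 1), (26, 6), (29, 1), (29, 6)]
Unfold 4 (reflect across h@16): 16 holes -> [(2, 1), (2, 6), (5, 1), (5, 6), (10, 1), (10, 6), (13, 1), (13, 6), (18, 1), (18, 6), (21, 1), (21, 6), (26, 1), (26, 6), (29, 1), (29, 6)]
Holes: [(2, 1), (2, 6), (5, 1), (5, 6), (10, 1), (10, 6), (13, 1), (13, 6), (18, 1), (18, 6), (21, 1), (21, 6), (26, 1), (26, 6), (29, 1), (29, 6)]

Answer: no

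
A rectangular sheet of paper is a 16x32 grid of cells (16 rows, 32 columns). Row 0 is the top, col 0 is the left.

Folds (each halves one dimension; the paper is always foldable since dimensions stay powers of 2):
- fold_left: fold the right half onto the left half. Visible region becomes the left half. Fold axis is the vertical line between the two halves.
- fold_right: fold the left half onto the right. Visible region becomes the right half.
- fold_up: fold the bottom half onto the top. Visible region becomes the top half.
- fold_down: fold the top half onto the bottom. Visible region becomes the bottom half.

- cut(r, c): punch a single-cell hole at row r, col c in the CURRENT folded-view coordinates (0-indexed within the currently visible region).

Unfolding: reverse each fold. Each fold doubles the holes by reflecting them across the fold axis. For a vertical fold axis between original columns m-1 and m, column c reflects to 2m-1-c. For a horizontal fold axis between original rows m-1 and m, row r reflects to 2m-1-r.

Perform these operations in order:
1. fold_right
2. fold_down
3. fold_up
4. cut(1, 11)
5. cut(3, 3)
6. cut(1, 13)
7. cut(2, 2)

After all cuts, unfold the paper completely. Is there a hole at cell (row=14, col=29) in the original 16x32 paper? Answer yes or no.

Op 1 fold_right: fold axis v@16; visible region now rows[0,16) x cols[16,32) = 16x16
Op 2 fold_down: fold axis h@8; visible region now rows[8,16) x cols[16,32) = 8x16
Op 3 fold_up: fold axis h@12; visible region now rows[8,12) x cols[16,32) = 4x16
Op 4 cut(1, 11): punch at orig (9,27); cuts so far [(9, 27)]; region rows[8,12) x cols[16,32) = 4x16
Op 5 cut(3, 3): punch at orig (11,19); cuts so far [(9, 27), (11, 19)]; region rows[8,12) x cols[16,32) = 4x16
Op 6 cut(1, 13): punch at orig (9,29); cuts so far [(9, 27), (9, 29), (11, 19)]; region rows[8,12) x cols[16,32) = 4x16
Op 7 cut(2, 2): punch at orig (10,18); cuts so far [(9, 27), (9, 29), (10, 18), (11, 19)]; region rows[8,12) x cols[16,32) = 4x16
Unfold 1 (reflect across h@12): 8 holes -> [(9, 27), (9, 29), (10, 18), (11, 19), (12, 19), (13, 18), (14, 27), (14, 29)]
Unfold 2 (reflect across h@8): 16 holes -> [(1, 27), (1, 29), (2, 18), (3, 19), (4, 19), (5, 18), (6, 27), (6, 29), (9, 27), (9, 29), (10, 18), (11, 19), (12, 19), (13, 18), (14, 27), (14, 29)]
Unfold 3 (reflect across v@16): 32 holes -> [(1, 2), (1, 4), (1, 27), (1, 29), (2, 13), (2, 18), (3, 12), (3, 19), (4, 12), (4, 19), (5, 13), (5, 18), (6, 2), (6, 4), (6, 27), (6, 29), (9, 2), (9, 4), (9, 27), (9, 29), (10, 13), (10, 18), (11, 12), (11, 19), (12, 12), (12, 19), (13, 13), (13, 18), (14, 2), (14, 4), (14, 27), (14, 29)]
Holes: [(1, 2), (1, 4), (1, 27), (1, 29), (2, 13), (2, 18), (3, 12), (3, 19), (4, 12), (4, 19), (5, 13), (5, 18), (6, 2), (6, 4), (6, 27), (6, 29), (9, 2), (9, 4), (9, 27), (9, 29), (10, 13), (10, 18), (11, 12), (11, 19), (12, 12), (12, 19), (13, 13), (13, 18), (14, 2), (14, 4), (14, 27), (14, 29)]

Answer: yes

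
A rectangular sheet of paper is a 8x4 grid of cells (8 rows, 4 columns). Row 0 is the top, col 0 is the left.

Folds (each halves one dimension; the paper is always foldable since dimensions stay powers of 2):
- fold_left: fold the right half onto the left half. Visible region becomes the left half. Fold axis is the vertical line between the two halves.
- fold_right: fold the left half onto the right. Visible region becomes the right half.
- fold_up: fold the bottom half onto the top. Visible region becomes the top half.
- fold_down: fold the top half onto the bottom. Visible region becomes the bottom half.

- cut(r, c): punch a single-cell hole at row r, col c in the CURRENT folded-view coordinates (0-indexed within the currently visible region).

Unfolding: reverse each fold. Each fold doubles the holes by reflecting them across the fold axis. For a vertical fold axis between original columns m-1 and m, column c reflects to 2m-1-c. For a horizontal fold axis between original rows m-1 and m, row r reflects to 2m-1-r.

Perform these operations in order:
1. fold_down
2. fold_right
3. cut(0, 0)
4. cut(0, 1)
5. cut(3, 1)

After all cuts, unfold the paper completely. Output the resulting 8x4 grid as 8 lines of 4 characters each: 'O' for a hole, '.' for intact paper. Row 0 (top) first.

Op 1 fold_down: fold axis h@4; visible region now rows[4,8) x cols[0,4) = 4x4
Op 2 fold_right: fold axis v@2; visible region now rows[4,8) x cols[2,4) = 4x2
Op 3 cut(0, 0): punch at orig (4,2); cuts so far [(4, 2)]; region rows[4,8) x cols[2,4) = 4x2
Op 4 cut(0, 1): punch at orig (4,3); cuts so far [(4, 2), (4, 3)]; region rows[4,8) x cols[2,4) = 4x2
Op 5 cut(3, 1): punch at orig (7,3); cuts so far [(4, 2), (4, 3), (7, 3)]; region rows[4,8) x cols[2,4) = 4x2
Unfold 1 (reflect across v@2): 6 holes -> [(4, 0), (4, 1), (4, 2), (4, 3), (7, 0), (7, 3)]
Unfold 2 (reflect across h@4): 12 holes -> [(0, 0), (0, 3), (3, 0), (3, 1), (3, 2), (3, 3), (4, 0), (4, 1), (4, 2), (4, 3), (7, 0), (7, 3)]

Answer: O..O
....
....
OOOO
OOOO
....
....
O..O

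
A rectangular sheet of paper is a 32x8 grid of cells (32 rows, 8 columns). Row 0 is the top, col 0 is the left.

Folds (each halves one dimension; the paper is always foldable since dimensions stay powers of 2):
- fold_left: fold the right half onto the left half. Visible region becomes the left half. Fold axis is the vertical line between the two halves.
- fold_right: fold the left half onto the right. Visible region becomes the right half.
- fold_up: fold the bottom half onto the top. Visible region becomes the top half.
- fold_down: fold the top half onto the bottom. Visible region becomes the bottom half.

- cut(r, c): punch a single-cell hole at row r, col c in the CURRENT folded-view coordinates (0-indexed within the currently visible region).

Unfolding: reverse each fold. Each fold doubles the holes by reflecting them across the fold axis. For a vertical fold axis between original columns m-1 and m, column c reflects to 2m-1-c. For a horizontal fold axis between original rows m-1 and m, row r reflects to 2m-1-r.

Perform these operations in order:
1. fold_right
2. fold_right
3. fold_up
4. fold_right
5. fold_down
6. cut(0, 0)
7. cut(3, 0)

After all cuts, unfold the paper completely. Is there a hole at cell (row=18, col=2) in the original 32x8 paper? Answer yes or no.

Answer: no

Derivation:
Op 1 fold_right: fold axis v@4; visible region now rows[0,32) x cols[4,8) = 32x4
Op 2 fold_right: fold axis v@6; visible region now rows[0,32) x cols[6,8) = 32x2
Op 3 fold_up: fold axis h@16; visible region now rows[0,16) x cols[6,8) = 16x2
Op 4 fold_right: fold axis v@7; visible region now rows[0,16) x cols[7,8) = 16x1
Op 5 fold_down: fold axis h@8; visible region now rows[8,16) x cols[7,8) = 8x1
Op 6 cut(0, 0): punch at orig (8,7); cuts so far [(8, 7)]; region rows[8,16) x cols[7,8) = 8x1
Op 7 cut(3, 0): punch at orig (11,7); cuts so far [(8, 7), (11, 7)]; region rows[8,16) x cols[7,8) = 8x1
Unfold 1 (reflect across h@8): 4 holes -> [(4, 7), (7, 7), (8, 7), (11, 7)]
Unfold 2 (reflect across v@7): 8 holes -> [(4, 6), (4, 7), (7, 6), (7, 7), (8, 6), (8, 7), (11, 6), (11, 7)]
Unfold 3 (reflect across h@16): 16 holes -> [(4, 6), (4, 7), (7, 6), (7, 7), (8, 6), (8, 7), (11, 6), (11, 7), (20, 6), (20, 7), (23, 6), (23, 7), (24, 6), (24, 7), (27, 6), (27, 7)]
Unfold 4 (reflect across v@6): 32 holes -> [(4, 4), (4, 5), (4, 6), (4, 7), (7, 4), (7, 5), (7, 6), (7, 7), (8, 4), (8, 5), (8, 6), (8, 7), (11, 4), (11, 5), (11, 6), (11, 7), (20, 4), (20, 5), (20, 6), (20, 7), (23, 4), (23, 5), (23, 6), (23, 7), (24, 4), (24, 5), (24, 6), (24, 7), (27, 4), (27, 5), (27, 6), (27, 7)]
Unfold 5 (reflect across v@4): 64 holes -> [(4, 0), (4, 1), (4, 2), (4, 3), (4, 4), (4, 5), (4, 6), (4, 7), (7, 0), (7, 1), (7, 2), (7, 3), (7, 4), (7, 5), (7, 6), (7, 7), (8, 0), (8, 1), (8, 2), (8, 3), (8, 4), (8, 5), (8, 6), (8, 7), (11, 0), (11, 1), (11, 2), (11, 3), (11, 4), (11, 5), (11, 6), (11, 7), (20, 0), (20, 1), (20, 2), (20, 3), (20, 4), (20, 5), (20, 6), (20, 7), (23, 0), (23, 1), (23, 2), (23, 3), (23, 4), (23, 5), (23, 6), (23, 7), (24, 0), (24, 1), (24, 2), (24, 3), (24, 4), (24, 5), (24, 6), (24, 7), (27, 0), (27, 1), (27, 2), (27, 3), (27, 4), (27, 5), (27, 6), (27, 7)]
Holes: [(4, 0), (4, 1), (4, 2), (4, 3), (4, 4), (4, 5), (4, 6), (4, 7), (7, 0), (7, 1), (7, 2), (7, 3), (7, 4), (7, 5), (7, 6), (7, 7), (8, 0), (8, 1), (8, 2), (8, 3), (8, 4), (8, 5), (8, 6), (8, 7), (11, 0), (11, 1), (11, 2), (11, 3), (11, 4), (11, 5), (11, 6), (11, 7), (20, 0), (20, 1), (20, 2), (20, 3), (20, 4), (20, 5), (20, 6), (20, 7), (23, 0), (23, 1), (23, 2), (23, 3), (23, 4), (23, 5), (23, 6), (23, 7), (24, 0), (24, 1), (24, 2), (24, 3), (24, 4), (24, 5), (24, 6), (24, 7), (27, 0), (27, 1), (27, 2), (27, 3), (27, 4), (27, 5), (27, 6), (27, 7)]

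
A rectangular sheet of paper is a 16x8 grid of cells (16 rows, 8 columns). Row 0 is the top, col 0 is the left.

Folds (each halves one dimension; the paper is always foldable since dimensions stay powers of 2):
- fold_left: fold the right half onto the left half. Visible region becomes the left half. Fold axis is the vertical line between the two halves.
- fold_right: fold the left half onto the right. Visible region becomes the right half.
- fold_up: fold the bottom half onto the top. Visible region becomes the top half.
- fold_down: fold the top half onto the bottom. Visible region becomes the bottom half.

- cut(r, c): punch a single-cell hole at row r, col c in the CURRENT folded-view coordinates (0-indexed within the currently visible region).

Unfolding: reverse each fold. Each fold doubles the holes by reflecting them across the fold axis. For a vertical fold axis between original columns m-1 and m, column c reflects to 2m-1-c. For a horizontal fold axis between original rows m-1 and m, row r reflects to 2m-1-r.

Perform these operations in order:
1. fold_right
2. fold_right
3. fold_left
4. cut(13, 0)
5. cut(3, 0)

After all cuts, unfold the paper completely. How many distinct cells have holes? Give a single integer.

Op 1 fold_right: fold axis v@4; visible region now rows[0,16) x cols[4,8) = 16x4
Op 2 fold_right: fold axis v@6; visible region now rows[0,16) x cols[6,8) = 16x2
Op 3 fold_left: fold axis v@7; visible region now rows[0,16) x cols[6,7) = 16x1
Op 4 cut(13, 0): punch at orig (13,6); cuts so far [(13, 6)]; region rows[0,16) x cols[6,7) = 16x1
Op 5 cut(3, 0): punch at orig (3,6); cuts so far [(3, 6), (13, 6)]; region rows[0,16) x cols[6,7) = 16x1
Unfold 1 (reflect across v@7): 4 holes -> [(3, 6), (3, 7), (13, 6), (13, 7)]
Unfold 2 (reflect across v@6): 8 holes -> [(3, 4), (3, 5), (3, 6), (3, 7), (13, 4), (13, 5), (13, 6), (13, 7)]
Unfold 3 (reflect across v@4): 16 holes -> [(3, 0), (3, 1), (3, 2), (3, 3), (3, 4), (3, 5), (3, 6), (3, 7), (13, 0), (13, 1), (13, 2), (13, 3), (13, 4), (13, 5), (13, 6), (13, 7)]

Answer: 16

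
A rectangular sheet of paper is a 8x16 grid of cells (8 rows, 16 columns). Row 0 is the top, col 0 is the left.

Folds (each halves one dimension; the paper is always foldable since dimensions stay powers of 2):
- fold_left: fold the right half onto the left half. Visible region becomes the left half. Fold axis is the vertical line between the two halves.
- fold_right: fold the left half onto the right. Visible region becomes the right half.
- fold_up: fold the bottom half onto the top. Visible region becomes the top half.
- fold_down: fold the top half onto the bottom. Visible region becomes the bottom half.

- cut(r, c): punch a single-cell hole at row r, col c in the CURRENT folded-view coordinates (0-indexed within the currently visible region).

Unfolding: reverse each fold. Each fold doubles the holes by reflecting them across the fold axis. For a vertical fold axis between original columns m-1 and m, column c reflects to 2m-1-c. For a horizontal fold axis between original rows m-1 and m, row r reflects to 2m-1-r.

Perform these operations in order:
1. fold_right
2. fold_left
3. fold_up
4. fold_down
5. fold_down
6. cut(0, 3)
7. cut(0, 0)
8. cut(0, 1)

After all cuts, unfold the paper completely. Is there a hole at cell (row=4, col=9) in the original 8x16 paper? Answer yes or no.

Answer: yes

Derivation:
Op 1 fold_right: fold axis v@8; visible region now rows[0,8) x cols[8,16) = 8x8
Op 2 fold_left: fold axis v@12; visible region now rows[0,8) x cols[8,12) = 8x4
Op 3 fold_up: fold axis h@4; visible region now rows[0,4) x cols[8,12) = 4x4
Op 4 fold_down: fold axis h@2; visible region now rows[2,4) x cols[8,12) = 2x4
Op 5 fold_down: fold axis h@3; visible region now rows[3,4) x cols[8,12) = 1x4
Op 6 cut(0, 3): punch at orig (3,11); cuts so far [(3, 11)]; region rows[3,4) x cols[8,12) = 1x4
Op 7 cut(0, 0): punch at orig (3,8); cuts so far [(3, 8), (3, 11)]; region rows[3,4) x cols[8,12) = 1x4
Op 8 cut(0, 1): punch at orig (3,9); cuts so far [(3, 8), (3, 9), (3, 11)]; region rows[3,4) x cols[8,12) = 1x4
Unfold 1 (reflect across h@3): 6 holes -> [(2, 8), (2, 9), (2, 11), (3, 8), (3, 9), (3, 11)]
Unfold 2 (reflect across h@2): 12 holes -> [(0, 8), (0, 9), (0, 11), (1, 8), (1, 9), (1, 11), (2, 8), (2, 9), (2, 11), (3, 8), (3, 9), (3, 11)]
Unfold 3 (reflect across h@4): 24 holes -> [(0, 8), (0, 9), (0, 11), (1, 8), (1, 9), (1, 11), (2, 8), (2, 9), (2, 11), (3, 8), (3, 9), (3, 11), (4, 8), (4, 9), (4, 11), (5, 8), (5, 9), (5, 11), (6, 8), (6, 9), (6, 11), (7, 8), (7, 9), (7, 11)]
Unfold 4 (reflect across v@12): 48 holes -> [(0, 8), (0, 9), (0, 11), (0, 12), (0, 14), (0, 15), (1, 8), (1, 9), (1, 11), (1, 12), (1, 14), (1, 15), (2, 8), (2, 9), (2, 11), (2, 12), (2, 14), (2, 15), (3, 8), (3, 9), (3, 11), (3, 12), (3, 14), (3, 15), (4, 8), (4, 9), (4, 11), (4, 12), (4, 14), (4, 15), (5, 8), (5, 9), (5, 11), (5, 12), (5, 14), (5, 15), (6, 8), (6, 9), (6, 11), (6, 12), (6, 14), (6, 15), (7, 8), (7, 9), (7, 11), (7, 12), (7, 14), (7, 15)]
Unfold 5 (reflect across v@8): 96 holes -> [(0, 0), (0, 1), (0, 3), (0, 4), (0, 6), (0, 7), (0, 8), (0, 9), (0, 11), (0, 12), (0, 14), (0, 15), (1, 0), (1, 1), (1, 3), (1, 4), (1, 6), (1, 7), (1, 8), (1, 9), (1, 11), (1, 12), (1, 14), (1, 15), (2, 0), (2, 1), (2, 3), (2, 4), (2, 6), (2, 7), (2, 8), (2, 9), (2, 11), (2, 12), (2, 14), (2, 15), (3, 0), (3, 1), (3, 3), (3, 4), (3, 6), (3, 7), (3, 8), (3, 9), (3, 11), (3, 12), (3, 14), (3, 15), (4, 0), (4, 1), (4, 3), (4, 4), (4, 6), (4, 7), (4, 8), (4, 9), (4, 11), (4, 12), (4, 14), (4, 15), (5, 0), (5, 1), (5, 3), (5, 4), (5, 6), (5, 7), (5, 8), (5, 9), (5, 11), (5, 12), (5, 14), (5, 15), (6, 0), (6, 1), (6, 3), (6, 4), (6, 6), (6, 7), (6, 8), (6, 9), (6, 11), (6, 12), (6, 14), (6, 15), (7, 0), (7, 1), (7, 3), (7, 4), (7, 6), (7, 7), (7, 8), (7, 9), (7, 11), (7, 12), (7, 14), (7, 15)]
Holes: [(0, 0), (0, 1), (0, 3), (0, 4), (0, 6), (0, 7), (0, 8), (0, 9), (0, 11), (0, 12), (0, 14), (0, 15), (1, 0), (1, 1), (1, 3), (1, 4), (1, 6), (1, 7), (1, 8), (1, 9), (1, 11), (1, 12), (1, 14), (1, 15), (2, 0), (2, 1), (2, 3), (2, 4), (2, 6), (2, 7), (2, 8), (2, 9), (2, 11), (2, 12), (2, 14), (2, 15), (3, 0), (3, 1), (3, 3), (3, 4), (3, 6), (3, 7), (3, 8), (3, 9), (3, 11), (3, 12), (3, 14), (3, 15), (4, 0), (4, 1), (4, 3), (4, 4), (4, 6), (4, 7), (4, 8), (4, 9), (4, 11), (4, 12), (4, 14), (4, 15), (5, 0), (5, 1), (5, 3), (5, 4), (5, 6), (5, 7), (5, 8), (5, 9), (5, 11), (5, 12), (5, 14), (5, 15), (6, 0), (6, 1), (6, 3), (6, 4), (6, 6), (6, 7), (6, 8), (6, 9), (6, 11), (6, 12), (6, 14), (6, 15), (7, 0), (7, 1), (7, 3), (7, 4), (7, 6), (7, 7), (7, 8), (7, 9), (7, 11), (7, 12), (7, 14), (7, 15)]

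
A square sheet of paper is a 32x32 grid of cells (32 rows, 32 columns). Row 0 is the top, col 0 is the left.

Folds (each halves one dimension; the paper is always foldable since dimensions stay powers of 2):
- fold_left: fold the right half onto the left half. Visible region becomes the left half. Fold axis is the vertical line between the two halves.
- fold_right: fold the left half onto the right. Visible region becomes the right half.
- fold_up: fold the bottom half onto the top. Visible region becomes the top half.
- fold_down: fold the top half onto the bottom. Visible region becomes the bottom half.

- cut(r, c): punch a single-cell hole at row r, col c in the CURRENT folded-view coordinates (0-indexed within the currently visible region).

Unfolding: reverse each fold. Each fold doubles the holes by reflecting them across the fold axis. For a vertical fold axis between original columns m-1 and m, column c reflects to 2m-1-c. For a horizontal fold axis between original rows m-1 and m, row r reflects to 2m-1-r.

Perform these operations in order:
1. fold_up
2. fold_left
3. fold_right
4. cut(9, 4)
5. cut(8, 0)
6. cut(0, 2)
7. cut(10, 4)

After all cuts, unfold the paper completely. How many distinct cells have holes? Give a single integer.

Op 1 fold_up: fold axis h@16; visible region now rows[0,16) x cols[0,32) = 16x32
Op 2 fold_left: fold axis v@16; visible region now rows[0,16) x cols[0,16) = 16x16
Op 3 fold_right: fold axis v@8; visible region now rows[0,16) x cols[8,16) = 16x8
Op 4 cut(9, 4): punch at orig (9,12); cuts so far [(9, 12)]; region rows[0,16) x cols[8,16) = 16x8
Op 5 cut(8, 0): punch at orig (8,8); cuts so far [(8, 8), (9, 12)]; region rows[0,16) x cols[8,16) = 16x8
Op 6 cut(0, 2): punch at orig (0,10); cuts so far [(0, 10), (8, 8), (9, 12)]; region rows[0,16) x cols[8,16) = 16x8
Op 7 cut(10, 4): punch at orig (10,12); cuts so far [(0, 10), (8, 8), (9, 12), (10, 12)]; region rows[0,16) x cols[8,16) = 16x8
Unfold 1 (reflect across v@8): 8 holes -> [(0, 5), (0, 10), (8, 7), (8, 8), (9, 3), (9, 12), (10, 3), (10, 12)]
Unfold 2 (reflect across v@16): 16 holes -> [(0, 5), (0, 10), (0, 21), (0, 26), (8, 7), (8, 8), (8, 23), (8, 24), (9, 3), (9, 12), (9, 19), (9, 28), (10, 3), (10, 12), (10, 19), (10, 28)]
Unfold 3 (reflect across h@16): 32 holes -> [(0, 5), (0, 10), (0, 21), (0, 26), (8, 7), (8, 8), (8, 23), (8, 24), (9, 3), (9, 12), (9, 19), (9, 28), (10, 3), (10, 12), (10, 19), (10, 28), (21, 3), (21, 12), (21, 19), (21, 28), (22, 3), (22, 12), (22, 19), (22, 28), (23, 7), (23, 8), (23, 23), (23, 24), (31, 5), (31, 10), (31, 21), (31, 26)]

Answer: 32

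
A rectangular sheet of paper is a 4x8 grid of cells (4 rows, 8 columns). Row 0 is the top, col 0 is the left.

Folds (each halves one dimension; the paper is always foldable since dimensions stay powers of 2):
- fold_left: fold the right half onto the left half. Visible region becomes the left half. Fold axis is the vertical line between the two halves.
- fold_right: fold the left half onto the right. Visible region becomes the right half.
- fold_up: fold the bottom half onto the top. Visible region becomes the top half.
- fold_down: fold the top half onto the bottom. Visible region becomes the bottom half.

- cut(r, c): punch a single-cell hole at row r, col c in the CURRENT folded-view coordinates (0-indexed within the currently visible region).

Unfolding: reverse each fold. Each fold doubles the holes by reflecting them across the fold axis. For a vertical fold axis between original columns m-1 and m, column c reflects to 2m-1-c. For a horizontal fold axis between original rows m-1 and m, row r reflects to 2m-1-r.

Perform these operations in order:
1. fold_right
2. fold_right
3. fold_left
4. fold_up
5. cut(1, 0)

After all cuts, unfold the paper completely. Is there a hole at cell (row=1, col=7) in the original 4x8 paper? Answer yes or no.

Answer: yes

Derivation:
Op 1 fold_right: fold axis v@4; visible region now rows[0,4) x cols[4,8) = 4x4
Op 2 fold_right: fold axis v@6; visible region now rows[0,4) x cols[6,8) = 4x2
Op 3 fold_left: fold axis v@7; visible region now rows[0,4) x cols[6,7) = 4x1
Op 4 fold_up: fold axis h@2; visible region now rows[0,2) x cols[6,7) = 2x1
Op 5 cut(1, 0): punch at orig (1,6); cuts so far [(1, 6)]; region rows[0,2) x cols[6,7) = 2x1
Unfold 1 (reflect across h@2): 2 holes -> [(1, 6), (2, 6)]
Unfold 2 (reflect across v@7): 4 holes -> [(1, 6), (1, 7), (2, 6), (2, 7)]
Unfold 3 (reflect across v@6): 8 holes -> [(1, 4), (1, 5), (1, 6), (1, 7), (2, 4), (2, 5), (2, 6), (2, 7)]
Unfold 4 (reflect across v@4): 16 holes -> [(1, 0), (1, 1), (1, 2), (1, 3), (1, 4), (1, 5), (1, 6), (1, 7), (2, 0), (2, 1), (2, 2), (2, 3), (2, 4), (2, 5), (2, 6), (2, 7)]
Holes: [(1, 0), (1, 1), (1, 2), (1, 3), (1, 4), (1, 5), (1, 6), (1, 7), (2, 0), (2, 1), (2, 2), (2, 3), (2, 4), (2, 5), (2, 6), (2, 7)]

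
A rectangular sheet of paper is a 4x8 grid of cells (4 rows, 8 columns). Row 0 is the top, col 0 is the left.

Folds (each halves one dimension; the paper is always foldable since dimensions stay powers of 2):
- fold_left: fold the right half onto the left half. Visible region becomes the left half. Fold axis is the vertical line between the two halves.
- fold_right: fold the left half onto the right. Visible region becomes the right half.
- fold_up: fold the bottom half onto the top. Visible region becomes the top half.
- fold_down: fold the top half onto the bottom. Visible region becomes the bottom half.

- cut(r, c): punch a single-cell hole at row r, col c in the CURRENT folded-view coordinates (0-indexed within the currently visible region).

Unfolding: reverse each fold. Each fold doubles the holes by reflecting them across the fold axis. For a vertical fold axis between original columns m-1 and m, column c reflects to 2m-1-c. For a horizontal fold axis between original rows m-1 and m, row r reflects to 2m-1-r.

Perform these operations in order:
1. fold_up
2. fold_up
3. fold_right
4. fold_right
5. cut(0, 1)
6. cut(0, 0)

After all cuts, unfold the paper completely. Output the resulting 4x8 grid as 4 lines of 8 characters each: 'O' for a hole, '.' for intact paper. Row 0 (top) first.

Op 1 fold_up: fold axis h@2; visible region now rows[0,2) x cols[0,8) = 2x8
Op 2 fold_up: fold axis h@1; visible region now rows[0,1) x cols[0,8) = 1x8
Op 3 fold_right: fold axis v@4; visible region now rows[0,1) x cols[4,8) = 1x4
Op 4 fold_right: fold axis v@6; visible region now rows[0,1) x cols[6,8) = 1x2
Op 5 cut(0, 1): punch at orig (0,7); cuts so far [(0, 7)]; region rows[0,1) x cols[6,8) = 1x2
Op 6 cut(0, 0): punch at orig (0,6); cuts so far [(0, 6), (0, 7)]; region rows[0,1) x cols[6,8) = 1x2
Unfold 1 (reflect across v@6): 4 holes -> [(0, 4), (0, 5), (0, 6), (0, 7)]
Unfold 2 (reflect across v@4): 8 holes -> [(0, 0), (0, 1), (0, 2), (0, 3), (0, 4), (0, 5), (0, 6), (0, 7)]
Unfold 3 (reflect across h@1): 16 holes -> [(0, 0), (0, 1), (0, 2), (0, 3), (0, 4), (0, 5), (0, 6), (0, 7), (1, 0), (1, 1), (1, 2), (1, 3), (1, 4), (1, 5), (1, 6), (1, 7)]
Unfold 4 (reflect across h@2): 32 holes -> [(0, 0), (0, 1), (0, 2), (0, 3), (0, 4), (0, 5), (0, 6), (0, 7), (1, 0), (1, 1), (1, 2), (1, 3), (1, 4), (1, 5), (1, 6), (1, 7), (2, 0), (2, 1), (2, 2), (2, 3), (2, 4), (2, 5), (2, 6), (2, 7), (3, 0), (3, 1), (3, 2), (3, 3), (3, 4), (3, 5), (3, 6), (3, 7)]

Answer: OOOOOOOO
OOOOOOOO
OOOOOOOO
OOOOOOOO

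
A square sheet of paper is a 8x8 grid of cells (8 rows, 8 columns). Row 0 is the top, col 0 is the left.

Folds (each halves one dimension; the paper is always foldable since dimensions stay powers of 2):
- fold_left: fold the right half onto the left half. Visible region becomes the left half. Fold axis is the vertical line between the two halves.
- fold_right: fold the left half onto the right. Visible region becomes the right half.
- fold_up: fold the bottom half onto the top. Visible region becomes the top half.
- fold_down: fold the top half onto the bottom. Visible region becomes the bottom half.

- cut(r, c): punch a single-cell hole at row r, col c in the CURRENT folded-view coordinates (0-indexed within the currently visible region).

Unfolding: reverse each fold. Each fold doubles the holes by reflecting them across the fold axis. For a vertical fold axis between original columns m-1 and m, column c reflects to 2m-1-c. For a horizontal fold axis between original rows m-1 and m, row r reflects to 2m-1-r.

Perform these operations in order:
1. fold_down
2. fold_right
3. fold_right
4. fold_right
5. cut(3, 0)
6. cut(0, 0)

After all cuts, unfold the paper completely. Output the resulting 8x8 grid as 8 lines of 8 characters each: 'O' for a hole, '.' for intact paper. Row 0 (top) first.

Answer: OOOOOOOO
........
........
OOOOOOOO
OOOOOOOO
........
........
OOOOOOOO

Derivation:
Op 1 fold_down: fold axis h@4; visible region now rows[4,8) x cols[0,8) = 4x8
Op 2 fold_right: fold axis v@4; visible region now rows[4,8) x cols[4,8) = 4x4
Op 3 fold_right: fold axis v@6; visible region now rows[4,8) x cols[6,8) = 4x2
Op 4 fold_right: fold axis v@7; visible region now rows[4,8) x cols[7,8) = 4x1
Op 5 cut(3, 0): punch at orig (7,7); cuts so far [(7, 7)]; region rows[4,8) x cols[7,8) = 4x1
Op 6 cut(0, 0): punch at orig (4,7); cuts so far [(4, 7), (7, 7)]; region rows[4,8) x cols[7,8) = 4x1
Unfold 1 (reflect across v@7): 4 holes -> [(4, 6), (4, 7), (7, 6), (7, 7)]
Unfold 2 (reflect across v@6): 8 holes -> [(4, 4), (4, 5), (4, 6), (4, 7), (7, 4), (7, 5), (7, 6), (7, 7)]
Unfold 3 (reflect across v@4): 16 holes -> [(4, 0), (4, 1), (4, 2), (4, 3), (4, 4), (4, 5), (4, 6), (4, 7), (7, 0), (7, 1), (7, 2), (7, 3), (7, 4), (7, 5), (7, 6), (7, 7)]
Unfold 4 (reflect across h@4): 32 holes -> [(0, 0), (0, 1), (0, 2), (0, 3), (0, 4), (0, 5), (0, 6), (0, 7), (3, 0), (3, 1), (3, 2), (3, 3), (3, 4), (3, 5), (3, 6), (3, 7), (4, 0), (4, 1), (4, 2), (4, 3), (4, 4), (4, 5), (4, 6), (4, 7), (7, 0), (7, 1), (7, 2), (7, 3), (7, 4), (7, 5), (7, 6), (7, 7)]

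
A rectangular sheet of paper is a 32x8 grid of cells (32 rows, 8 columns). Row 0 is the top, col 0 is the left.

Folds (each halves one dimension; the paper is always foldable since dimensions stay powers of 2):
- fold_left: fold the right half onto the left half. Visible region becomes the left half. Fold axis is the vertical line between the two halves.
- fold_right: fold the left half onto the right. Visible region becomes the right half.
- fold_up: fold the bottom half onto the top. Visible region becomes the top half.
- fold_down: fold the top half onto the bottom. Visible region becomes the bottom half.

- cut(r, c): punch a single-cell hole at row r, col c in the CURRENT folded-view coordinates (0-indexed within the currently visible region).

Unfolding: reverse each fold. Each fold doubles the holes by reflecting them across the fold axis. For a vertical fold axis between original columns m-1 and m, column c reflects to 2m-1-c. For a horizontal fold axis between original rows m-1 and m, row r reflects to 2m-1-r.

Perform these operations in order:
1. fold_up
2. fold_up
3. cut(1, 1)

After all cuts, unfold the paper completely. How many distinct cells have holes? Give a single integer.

Answer: 4

Derivation:
Op 1 fold_up: fold axis h@16; visible region now rows[0,16) x cols[0,8) = 16x8
Op 2 fold_up: fold axis h@8; visible region now rows[0,8) x cols[0,8) = 8x8
Op 3 cut(1, 1): punch at orig (1,1); cuts so far [(1, 1)]; region rows[0,8) x cols[0,8) = 8x8
Unfold 1 (reflect across h@8): 2 holes -> [(1, 1), (14, 1)]
Unfold 2 (reflect across h@16): 4 holes -> [(1, 1), (14, 1), (17, 1), (30, 1)]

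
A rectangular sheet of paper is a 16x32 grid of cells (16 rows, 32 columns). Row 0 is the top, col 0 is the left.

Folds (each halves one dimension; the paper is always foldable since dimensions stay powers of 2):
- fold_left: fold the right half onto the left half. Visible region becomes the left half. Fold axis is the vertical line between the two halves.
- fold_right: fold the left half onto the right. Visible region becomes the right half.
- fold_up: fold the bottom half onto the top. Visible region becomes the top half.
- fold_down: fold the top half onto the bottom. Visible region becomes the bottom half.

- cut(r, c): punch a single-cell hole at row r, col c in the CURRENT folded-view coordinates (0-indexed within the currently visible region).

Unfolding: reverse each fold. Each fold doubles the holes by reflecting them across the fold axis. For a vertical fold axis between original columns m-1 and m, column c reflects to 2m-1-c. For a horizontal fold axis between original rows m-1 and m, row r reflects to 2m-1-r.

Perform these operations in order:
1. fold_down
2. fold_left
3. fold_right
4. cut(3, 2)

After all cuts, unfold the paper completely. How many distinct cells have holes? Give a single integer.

Op 1 fold_down: fold axis h@8; visible region now rows[8,16) x cols[0,32) = 8x32
Op 2 fold_left: fold axis v@16; visible region now rows[8,16) x cols[0,16) = 8x16
Op 3 fold_right: fold axis v@8; visible region now rows[8,16) x cols[8,16) = 8x8
Op 4 cut(3, 2): punch at orig (11,10); cuts so far [(11, 10)]; region rows[8,16) x cols[8,16) = 8x8
Unfold 1 (reflect across v@8): 2 holes -> [(11, 5), (11, 10)]
Unfold 2 (reflect across v@16): 4 holes -> [(11, 5), (11, 10), (11, 21), (11, 26)]
Unfold 3 (reflect across h@8): 8 holes -> [(4, 5), (4, 10), (4, 21), (4, 26), (11, 5), (11, 10), (11, 21), (11, 26)]

Answer: 8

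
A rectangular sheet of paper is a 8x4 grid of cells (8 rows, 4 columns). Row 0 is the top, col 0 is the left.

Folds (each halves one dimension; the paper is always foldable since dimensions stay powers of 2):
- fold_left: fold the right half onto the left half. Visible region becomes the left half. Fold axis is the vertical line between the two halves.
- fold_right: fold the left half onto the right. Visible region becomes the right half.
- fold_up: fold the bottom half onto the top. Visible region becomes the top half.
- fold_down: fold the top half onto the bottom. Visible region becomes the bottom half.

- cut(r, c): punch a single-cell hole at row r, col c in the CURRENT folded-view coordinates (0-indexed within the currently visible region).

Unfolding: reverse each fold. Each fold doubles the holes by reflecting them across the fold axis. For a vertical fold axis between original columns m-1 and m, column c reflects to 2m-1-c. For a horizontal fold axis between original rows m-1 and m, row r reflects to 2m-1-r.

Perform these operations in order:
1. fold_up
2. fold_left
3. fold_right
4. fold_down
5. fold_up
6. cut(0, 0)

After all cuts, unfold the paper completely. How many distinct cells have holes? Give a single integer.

Op 1 fold_up: fold axis h@4; visible region now rows[0,4) x cols[0,4) = 4x4
Op 2 fold_left: fold axis v@2; visible region now rows[0,4) x cols[0,2) = 4x2
Op 3 fold_right: fold axis v@1; visible region now rows[0,4) x cols[1,2) = 4x1
Op 4 fold_down: fold axis h@2; visible region now rows[2,4) x cols[1,2) = 2x1
Op 5 fold_up: fold axis h@3; visible region now rows[2,3) x cols[1,2) = 1x1
Op 6 cut(0, 0): punch at orig (2,1); cuts so far [(2, 1)]; region rows[2,3) x cols[1,2) = 1x1
Unfold 1 (reflect across h@3): 2 holes -> [(2, 1), (3, 1)]
Unfold 2 (reflect across h@2): 4 holes -> [(0, 1), (1, 1), (2, 1), (3, 1)]
Unfold 3 (reflect across v@1): 8 holes -> [(0, 0), (0, 1), (1, 0), (1, 1), (2, 0), (2, 1), (3, 0), (3, 1)]
Unfold 4 (reflect across v@2): 16 holes -> [(0, 0), (0, 1), (0, 2), (0, 3), (1, 0), (1, 1), (1, 2), (1, 3), (2, 0), (2, 1), (2, 2), (2, 3), (3, 0), (3, 1), (3, 2), (3, 3)]
Unfold 5 (reflect across h@4): 32 holes -> [(0, 0), (0, 1), (0, 2), (0, 3), (1, 0), (1, 1), (1, 2), (1, 3), (2, 0), (2, 1), (2, 2), (2, 3), (3, 0), (3, 1), (3, 2), (3, 3), (4, 0), (4, 1), (4, 2), (4, 3), (5, 0), (5, 1), (5, 2), (5, 3), (6, 0), (6, 1), (6, 2), (6, 3), (7, 0), (7, 1), (7, 2), (7, 3)]

Answer: 32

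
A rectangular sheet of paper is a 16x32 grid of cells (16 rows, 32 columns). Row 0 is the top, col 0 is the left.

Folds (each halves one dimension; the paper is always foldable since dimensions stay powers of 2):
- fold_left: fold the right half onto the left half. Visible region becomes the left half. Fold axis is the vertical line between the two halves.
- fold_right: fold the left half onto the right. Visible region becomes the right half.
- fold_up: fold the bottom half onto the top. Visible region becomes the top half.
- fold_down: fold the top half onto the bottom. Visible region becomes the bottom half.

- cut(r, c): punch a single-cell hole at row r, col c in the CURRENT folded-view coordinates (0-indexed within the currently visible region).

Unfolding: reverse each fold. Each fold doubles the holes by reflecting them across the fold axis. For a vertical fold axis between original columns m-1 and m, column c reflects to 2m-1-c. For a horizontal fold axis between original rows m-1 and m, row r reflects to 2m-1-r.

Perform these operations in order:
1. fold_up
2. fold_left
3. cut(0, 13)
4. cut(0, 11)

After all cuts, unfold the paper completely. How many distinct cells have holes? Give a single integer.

Answer: 8

Derivation:
Op 1 fold_up: fold axis h@8; visible region now rows[0,8) x cols[0,32) = 8x32
Op 2 fold_left: fold axis v@16; visible region now rows[0,8) x cols[0,16) = 8x16
Op 3 cut(0, 13): punch at orig (0,13); cuts so far [(0, 13)]; region rows[0,8) x cols[0,16) = 8x16
Op 4 cut(0, 11): punch at orig (0,11); cuts so far [(0, 11), (0, 13)]; region rows[0,8) x cols[0,16) = 8x16
Unfold 1 (reflect across v@16): 4 holes -> [(0, 11), (0, 13), (0, 18), (0, 20)]
Unfold 2 (reflect across h@8): 8 holes -> [(0, 11), (0, 13), (0, 18), (0, 20), (15, 11), (15, 13), (15, 18), (15, 20)]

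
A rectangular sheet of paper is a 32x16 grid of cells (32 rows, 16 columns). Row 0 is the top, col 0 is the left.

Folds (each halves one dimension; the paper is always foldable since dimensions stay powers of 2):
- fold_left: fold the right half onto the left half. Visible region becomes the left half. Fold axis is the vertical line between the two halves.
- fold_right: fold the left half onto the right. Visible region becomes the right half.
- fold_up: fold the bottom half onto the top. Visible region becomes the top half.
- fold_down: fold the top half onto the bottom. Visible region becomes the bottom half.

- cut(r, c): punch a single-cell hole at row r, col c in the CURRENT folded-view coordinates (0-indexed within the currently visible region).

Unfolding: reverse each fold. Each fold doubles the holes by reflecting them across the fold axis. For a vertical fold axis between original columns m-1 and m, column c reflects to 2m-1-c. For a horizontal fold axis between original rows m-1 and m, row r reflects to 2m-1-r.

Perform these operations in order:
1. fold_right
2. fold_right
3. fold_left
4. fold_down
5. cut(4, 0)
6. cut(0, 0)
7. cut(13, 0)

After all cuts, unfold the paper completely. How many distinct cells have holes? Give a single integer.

Answer: 48

Derivation:
Op 1 fold_right: fold axis v@8; visible region now rows[0,32) x cols[8,16) = 32x8
Op 2 fold_right: fold axis v@12; visible region now rows[0,32) x cols[12,16) = 32x4
Op 3 fold_left: fold axis v@14; visible region now rows[0,32) x cols[12,14) = 32x2
Op 4 fold_down: fold axis h@16; visible region now rows[16,32) x cols[12,14) = 16x2
Op 5 cut(4, 0): punch at orig (20,12); cuts so far [(20, 12)]; region rows[16,32) x cols[12,14) = 16x2
Op 6 cut(0, 0): punch at orig (16,12); cuts so far [(16, 12), (20, 12)]; region rows[16,32) x cols[12,14) = 16x2
Op 7 cut(13, 0): punch at orig (29,12); cuts so far [(16, 12), (20, 12), (29, 12)]; region rows[16,32) x cols[12,14) = 16x2
Unfold 1 (reflect across h@16): 6 holes -> [(2, 12), (11, 12), (15, 12), (16, 12), (20, 12), (29, 12)]
Unfold 2 (reflect across v@14): 12 holes -> [(2, 12), (2, 15), (11, 12), (11, 15), (15, 12), (15, 15), (16, 12), (16, 15), (20, 12), (20, 15), (29, 12), (29, 15)]
Unfold 3 (reflect across v@12): 24 holes -> [(2, 8), (2, 11), (2, 12), (2, 15), (11, 8), (11, 11), (11, 12), (11, 15), (15, 8), (15, 11), (15, 12), (15, 15), (16, 8), (16, 11), (16, 12), (16, 15), (20, 8), (20, 11), (20, 12), (20, 15), (29, 8), (29, 11), (29, 12), (29, 15)]
Unfold 4 (reflect across v@8): 48 holes -> [(2, 0), (2, 3), (2, 4), (2, 7), (2, 8), (2, 11), (2, 12), (2, 15), (11, 0), (11, 3), (11, 4), (11, 7), (11, 8), (11, 11), (11, 12), (11, 15), (15, 0), (15, 3), (15, 4), (15, 7), (15, 8), (15, 11), (15, 12), (15, 15), (16, 0), (16, 3), (16, 4), (16, 7), (16, 8), (16, 11), (16, 12), (16, 15), (20, 0), (20, 3), (20, 4), (20, 7), (20, 8), (20, 11), (20, 12), (20, 15), (29, 0), (29, 3), (29, 4), (29, 7), (29, 8), (29, 11), (29, 12), (29, 15)]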